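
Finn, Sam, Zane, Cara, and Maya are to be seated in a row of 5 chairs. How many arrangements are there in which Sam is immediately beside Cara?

Treat {Sam, Cara} as a single unit. There are 4 units to order, and the pair itself can be ordered 2 ways.
So the count is 2·(4)! = 48.

48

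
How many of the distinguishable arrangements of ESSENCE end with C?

60

Fix C in the last position and arrange the remaining 6 letters.
Those 6 letters have E appearing 3 times and S appearing twice, giving (6)!/(3!·2!) = 60.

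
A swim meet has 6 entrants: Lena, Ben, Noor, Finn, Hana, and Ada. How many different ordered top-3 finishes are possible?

This is an ordered selection of 3 from 6: P(6,3).
That gives 6 × 5 × 4 = 120.

120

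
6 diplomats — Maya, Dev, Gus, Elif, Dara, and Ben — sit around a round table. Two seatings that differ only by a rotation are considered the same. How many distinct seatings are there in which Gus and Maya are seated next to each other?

48

Glue Gus and Maya into a block (2 internal orders). Seating 5 units around a circle gives (4)! arrangements.
So 2 × (4)! = 2 × 24 = 48.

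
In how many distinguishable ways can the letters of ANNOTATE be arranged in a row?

5040

Letter multiplicities in ANNOTATE: A×2, E×1, N×2, O×1, T×2.
The number of distinct arrangements is 8!/(2!·2!·2!) = 40320/8 = 5040.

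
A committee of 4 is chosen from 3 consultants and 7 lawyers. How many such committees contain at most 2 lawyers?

70

Split by how many lawyers are chosen (0 through 2).
Sum: C(7,0)·C(3,4) + C(7,1)·C(3,3) + C(7,2)·C(3,2) = 0 + 7 + 63 = 70.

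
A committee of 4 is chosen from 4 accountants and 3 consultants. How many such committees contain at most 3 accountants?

34

Split by how many accountants are chosen (0 through 3).
Sum: C(4,0)·C(3,4) + C(4,1)·C(3,3) + C(4,2)·C(3,2) + C(4,3)·C(3,1) = 0 + 4 + 18 + 12 = 34.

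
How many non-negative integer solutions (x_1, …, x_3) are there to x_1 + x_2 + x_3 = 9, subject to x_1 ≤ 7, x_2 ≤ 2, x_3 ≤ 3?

9

Ignoring the caps, the number of non-negative solutions to x_1+…+x_3 = 9 is C(11,2) = 55.
Subtract solutions that violate a single cap (substitute x_i' = x_i − (cap_i+1)): x_1 ≥ 8 gives C(3,2) = 3; x_2 ≥ 3 gives C(8,2) = 28; x_3 ≥ 4 gives C(7,2) = 21. Together 52.
Add back pairs where two caps are both exceeded: 0 + 0 + 6 = 6.
By inclusion–exclusion the count is 55 − 52 + 6 = 9.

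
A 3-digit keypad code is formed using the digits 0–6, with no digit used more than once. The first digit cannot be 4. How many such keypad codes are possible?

180

The first digit has 7−1 = 6 choices (anything except 4).
The remaining 2 digits are filled from the other 6 symbols without repetition: 6 × 5 = 30.
Total: 6 × 30 = 180.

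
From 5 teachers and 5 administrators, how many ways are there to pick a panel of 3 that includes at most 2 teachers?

110

Split by how many teachers are chosen (0 through 2).
Sum: C(5,0)·C(5,3) + C(5,1)·C(5,2) + C(5,2)·C(5,1) = 10 + 50 + 50 = 110.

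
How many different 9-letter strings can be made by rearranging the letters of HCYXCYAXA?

HCYXCYAXA has 9 letters with A appearing twice, C appearing twice, X appearing twice, and Y appearing twice.
The number of distinct arrangements is 9!/(2!·2!·2!·2!) = 362880/16 = 22680.

22680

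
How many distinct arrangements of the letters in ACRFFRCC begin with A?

Fix A in the first position and arrange the remaining 7 letters.
Those 7 letters have C appearing 3 times, F appearing twice, and R appearing twice, giving (7)!/(3!·2!·2!) = 210.

210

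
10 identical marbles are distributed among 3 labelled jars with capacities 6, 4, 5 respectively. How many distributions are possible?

Without the upper bounds there are C(12,2) = 66 ways to split 10 among 3 jars.
Subtract solutions that violate a single cap (substitute x_i' = x_i − (cap_i+1)): x_1 ≥ 7 gives C(5,2) = 10; x_2 ≥ 5 gives C(7,2) = 21; x_3 ≥ 6 gives C(6,2) = 15. Together 46.
No two caps can be exceeded simultaneously, so the pair terms are all 0.
By inclusion–exclusion the count is 66 − 46 + 0 = 20.

20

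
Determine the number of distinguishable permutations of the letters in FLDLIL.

120

FLDLIL has 6 letters with L appearing 3 times.
The number of distinct arrangements is 6!/(3!) = 720/6 = 120.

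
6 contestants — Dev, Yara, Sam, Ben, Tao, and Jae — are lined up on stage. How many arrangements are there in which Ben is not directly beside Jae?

There are 6! = 720 arrangements in all. If Ben and Jae are adjacent, merging them into one block gives 2·(5)! = 240 arrangements.
Complementary counting: 720 − 240 = 480.

480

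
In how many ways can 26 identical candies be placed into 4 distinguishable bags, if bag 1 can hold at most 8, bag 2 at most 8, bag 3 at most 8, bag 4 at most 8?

By stars and bars, unrestricted non-negative solutions to x_1+…+x_4 = 26 number C(26+3,3) = 3654.
Subtract solutions that violate a single cap (substitute x_i' = x_i − (cap_i+1)): x_1 ≥ 9 gives C(20,3) = 1140; x_2 ≥ 9 gives C(20,3) = 1140; x_3 ≥ 9 gives C(20,3) = 1140; x_4 ≥ 9 gives C(20,3) = 1140. Together 4560.
Add back pairs where two caps are both exceeded: 165 + 165 + 165 + 165 + 165 + 165 = 990.
By inclusion–exclusion the count is 3654 − 4560 + 990 = 84.

84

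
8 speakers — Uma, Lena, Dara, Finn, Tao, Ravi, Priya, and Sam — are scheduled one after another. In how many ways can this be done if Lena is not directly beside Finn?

There are 8! = 40320 arrangements in all. If Lena and Finn are adjacent, merging them into one block gives 2·(7)! = 10080 arrangements.
Complementary counting: 40320 − 10080 = 30240.

30240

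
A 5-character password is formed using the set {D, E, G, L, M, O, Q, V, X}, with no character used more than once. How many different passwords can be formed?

This is a permutation of 5 out of 9: P(9,5) = 9!/4!.
That product is 9 × 8 × 7 × 6 × 5 = 15120.

15120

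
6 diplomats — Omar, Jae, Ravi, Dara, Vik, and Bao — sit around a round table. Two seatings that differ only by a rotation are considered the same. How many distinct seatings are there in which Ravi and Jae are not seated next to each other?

72

All circular seatings of 6 people number (5)! = 120.
Seatings with Ravi beside Jae: treat them as a block with 2 internal orders, giving 2 × (4)! = 48.
Subtracting, 120 − 48 = 72.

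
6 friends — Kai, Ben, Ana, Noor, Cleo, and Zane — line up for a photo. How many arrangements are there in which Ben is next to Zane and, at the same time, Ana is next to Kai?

Treat {Ben,Zane} as one block (2 orders) and {Ana,Kai} as another (2 orders).
That leaves 4 units to arrange: 2 × 2 × 4! = 4 × 24 = 96.

96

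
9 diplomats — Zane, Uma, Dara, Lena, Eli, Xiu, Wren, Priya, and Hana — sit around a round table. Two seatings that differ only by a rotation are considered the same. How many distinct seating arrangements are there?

40320

Fix one person's seat to break rotational symmetry; the remaining 8 people can be arranged in (8)! = 40320 ways.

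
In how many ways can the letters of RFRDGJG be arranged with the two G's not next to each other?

900

Total arrangements of RFRDGJG: 7!/(2!·2!) = 1260.
If the two G's are adjacent, glue them into one block, leaving 6 items to arrange: (6)!/(2!) = 360 ways.
Subtracting, 1260 − 360 = 900 arrangements keep the G's apart.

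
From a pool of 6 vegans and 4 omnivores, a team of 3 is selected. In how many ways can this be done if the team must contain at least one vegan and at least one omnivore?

96

Unrestricted: C(10,3) = 120 ways to pick any 3 of the 10.
Selections missing a whole group: no vegans → C(4,3) = 4; no omnivores → C(6,3) = 20.
Both groups omitted at once is impossible, so 120 − 24 = 96.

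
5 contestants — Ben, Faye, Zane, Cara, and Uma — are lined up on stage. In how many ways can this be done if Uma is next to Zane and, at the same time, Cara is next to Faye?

Treat {Uma,Zane} as one block (2 orders) and {Cara,Faye} as another (2 orders).
That leaves 3 units to arrange: 2 × 2 × 3! = 4 × 6 = 24.

24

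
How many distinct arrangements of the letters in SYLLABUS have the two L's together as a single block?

2520

Treat the 2 copies of L as a single block. The multiset to arrange is then {LL, A, B, S, S, U, Y}, 7 items in all.
That gives (7)!/(2!) = 2520 arrangements.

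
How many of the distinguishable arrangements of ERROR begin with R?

12

With the first slot taken by R, it remains to arrange the other 4 letters (EROR).
Those 4 letters have R appearing twice, giving (4)!/(2!) = 12.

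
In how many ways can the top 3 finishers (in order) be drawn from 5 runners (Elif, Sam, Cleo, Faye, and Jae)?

This is an ordered selection of 3 from 5: P(5,3).
That gives 5 × 4 × 3 = 60.

60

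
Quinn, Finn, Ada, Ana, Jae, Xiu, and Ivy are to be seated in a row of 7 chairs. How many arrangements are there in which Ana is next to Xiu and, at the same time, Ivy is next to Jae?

Treat {Ana,Xiu} as one block (2 orders) and {Ivy,Jae} as another (2 orders).
That leaves 5 units to arrange: 2 × 2 × 5! = 4 × 120 = 480.

480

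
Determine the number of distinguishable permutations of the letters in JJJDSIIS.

Letter multiplicities in JJJDSIIS: D×1, I×2, J×3, S×2.
So there are 8! / (3!·2!·2!) = 1680 distinguishable arrangements.

1680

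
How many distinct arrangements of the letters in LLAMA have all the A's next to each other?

12

Treat the 2 copies of A as a single block. The multiset to arrange is then {AA, L, L, M}, 4 items in all.
That gives (4)!/(2!) = 12 arrangements.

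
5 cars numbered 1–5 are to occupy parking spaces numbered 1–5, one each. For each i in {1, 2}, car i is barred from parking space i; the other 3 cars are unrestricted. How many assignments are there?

78

Let Aᵢ (for i ∈ {1, 2}) be the placements that put car i in its forbidden parking space. Any j of these fix j positions, leaving (5−j)! ways to fill the rest, and there are C(2,j) ways to pick which j.
By inclusion–exclusion, the number of valid placements is Σ_{j=0}^{2} (−1)^j C(2,j)·(5−j)!.
Computing: 120 − 48 + 6 = 78.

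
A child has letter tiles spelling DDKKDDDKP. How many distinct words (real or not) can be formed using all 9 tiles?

504

Letter multiplicities in DDKKDDDKP: D×5, K×3, P×1.
Dividing 9! = 362880 by 5!·3! = 720 for the repeated letters gives 504.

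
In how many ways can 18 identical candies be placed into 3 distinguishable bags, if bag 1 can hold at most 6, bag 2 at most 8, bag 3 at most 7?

10

Ignoring the caps, the number of non-negative solutions to x_1+…+x_3 = 18 is C(20,2) = 190.
Subtract solutions that violate a single cap (substitute x_i' = x_i − (cap_i+1)): x_1 ≥ 7 gives C(13,2) = 78; x_2 ≥ 9 gives C(11,2) = 55; x_3 ≥ 8 gives C(12,2) = 66. Together 199.
Add back pairs where two caps are both exceeded: 6 + 10 + 3 = 19.
By inclusion–exclusion the count is 190 − 199 + 19 = 10.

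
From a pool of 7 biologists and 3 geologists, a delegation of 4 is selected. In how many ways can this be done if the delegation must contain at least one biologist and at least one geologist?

175

Total 4-person selections from all 10: C(10,4) = 210.
Selections missing a whole group: no biologists → C(3,4) = 0; no geologists → C(7,4) = 35.
Both groups omitted at once is impossible, so 210 − 35 = 175.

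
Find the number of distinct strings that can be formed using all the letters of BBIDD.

30

The 5 letters of BBIDD have repeats: B appearing twice and D appearing twice.
The number of distinct arrangements is 5!/(2!·2!) = 120/4 = 30.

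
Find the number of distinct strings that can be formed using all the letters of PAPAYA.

60

Letter multiplicities in PAPAYA: A×3, P×2, Y×1.
The number of distinct arrangements is 6!/(3!·2!) = 720/12 = 60.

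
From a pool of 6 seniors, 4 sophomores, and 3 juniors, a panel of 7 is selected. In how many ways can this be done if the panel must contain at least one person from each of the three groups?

1559

With no constraint there are C(13,7) = 1716 possible selections.
Subtract selections that omit an entire group: no seniors → C(7,7) = 1; no sophomores → C(9,7) = 36; no juniors → C(10,7) = 120.
Add back selections omitting two groups (i.e. drawn from a single group): C(6,7) + C(4,7) + C(3,7) = 0.
By inclusion–exclusion: 1716 − 157 + 0 = 1559.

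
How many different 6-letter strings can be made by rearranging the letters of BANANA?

Letter multiplicities in BANANA: A×3, B×1, N×2.
Dividing 6! = 720 by 3!·2! = 12 for the repeated letters gives 60.

60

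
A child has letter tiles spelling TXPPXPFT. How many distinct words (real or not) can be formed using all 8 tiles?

Letter multiplicities in TXPPXPFT: F×1, P×3, T×2, X×2.
Dividing 8! = 40320 by 3!·2!·2! = 24 for the repeated letters gives 1680.

1680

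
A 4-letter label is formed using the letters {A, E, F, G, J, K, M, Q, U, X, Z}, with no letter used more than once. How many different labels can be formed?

7920

Choose and order 4 of the 11 symbols: the first letter has 11 options, the next 10, then 9, 8.
That product is 11 × 10 × 9 × 8 = 7920.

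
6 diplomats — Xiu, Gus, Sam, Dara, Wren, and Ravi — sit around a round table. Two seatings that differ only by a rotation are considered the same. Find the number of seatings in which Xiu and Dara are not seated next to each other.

72

Without the restriction there are (5)! = 120 seatings.
Those with Xiu next to Dara: fuse the pair into one unit and seat 5 units around a circle — 2·(4)! = 48.
Subtracting, 120 − 48 = 72.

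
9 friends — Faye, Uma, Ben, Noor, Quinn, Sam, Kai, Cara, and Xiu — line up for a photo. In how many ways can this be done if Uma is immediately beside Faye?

Treat {Uma, Faye} as a single unit. There are 8 units to order, and the pair itself can be ordered 2 ways.
So the count is 2·(8)! = 80640.

80640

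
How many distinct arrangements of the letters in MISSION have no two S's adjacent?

900

There are 7!/(2!·2!) = 1260 arrangements of MISSION in total.
Arrangements with the S's together: treat SS as one letter, giving (6)!/(2!) = 360.
Subtracting, 1260 − 360 = 900 arrangements keep the S's apart.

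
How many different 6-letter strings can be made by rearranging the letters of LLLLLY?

LLLLLY has 6 letters with L appearing 5 times.
So there are 6! / (5!) = 6 distinguishable arrangements.

6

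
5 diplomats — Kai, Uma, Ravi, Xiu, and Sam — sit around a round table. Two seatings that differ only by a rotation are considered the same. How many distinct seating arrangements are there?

24

Fix one person's seat to break rotational symmetry; the remaining 4 people can be arranged in (4)! = 24 ways.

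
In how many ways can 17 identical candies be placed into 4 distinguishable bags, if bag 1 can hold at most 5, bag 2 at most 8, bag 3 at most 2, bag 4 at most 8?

By stars and bars, unrestricted non-negative solutions to x_1+…+x_4 = 17 number C(17+3,3) = 1140.
Subtract solutions that violate a single cap (substitute x_i' = x_i − (cap_i+1)): x_1 ≥ 6 gives C(14,3) = 364; x_2 ≥ 9 gives C(11,3) = 165; x_3 ≥ 3 gives C(17,3) = 680; x_4 ≥ 9 gives C(11,3) = 165. Together 1374.
Add back pairs where two caps are both exceeded: 10 + 165 + 10 + 56 + 0 + 56 = 297.
By inclusion–exclusion the count is 1140 − 1374 + 297 = 63.

63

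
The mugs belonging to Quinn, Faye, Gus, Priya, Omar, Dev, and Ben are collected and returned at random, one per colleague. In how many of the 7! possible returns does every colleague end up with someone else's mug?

1854

This is the derangement count D_7: permutations of 7 items with no fixed point.
By inclusion–exclusion this is Σ_{j=0}^{7} (−1)^j C(7,j)·(7−j)!.
Computing: 5040 − 5040 + 2520 − 840 + 210 − 42 + 7 − 1 = 1854.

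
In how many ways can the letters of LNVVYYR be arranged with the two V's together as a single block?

Treat the 2 copies of V as a single block. The multiset to arrange is then {VV, L, N, R, Y, Y}, 6 items in all.
That gives (6)!/(2!) = 360 arrangements.

360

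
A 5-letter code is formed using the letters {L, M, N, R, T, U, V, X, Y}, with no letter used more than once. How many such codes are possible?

This is a permutation of 5 out of 9: P(9,5) = 9!/4!.
That product is 9 × 8 × 7 × 6 × 5 = 15120.

15120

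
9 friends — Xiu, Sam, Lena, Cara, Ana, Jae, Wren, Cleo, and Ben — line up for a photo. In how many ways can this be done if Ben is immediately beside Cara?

80640

Treat {Ben, Cara} as a single unit. There are 8 units to order, and the pair itself can be ordered 2 ways.
That gives 2 × 8! = 2 × 40320 = 80640.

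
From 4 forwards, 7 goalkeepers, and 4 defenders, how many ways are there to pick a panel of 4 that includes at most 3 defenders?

1364

Split by how many defenders are chosen (0 through 3).
Sum: C(4,0)·C(11,4) + C(4,1)·C(11,3) + C(4,2)·C(11,2) + C(4,3)·C(11,1) = 330 + 660 + 330 + 44 = 1364.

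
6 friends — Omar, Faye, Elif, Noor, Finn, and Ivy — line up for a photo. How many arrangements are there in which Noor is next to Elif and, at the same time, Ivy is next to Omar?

Treat {Noor,Elif} as one block (2 orders) and {Ivy,Omar} as another (2 orders).
That leaves 4 units to arrange: 2 × 2 × 4! = 4 × 24 = 96.

96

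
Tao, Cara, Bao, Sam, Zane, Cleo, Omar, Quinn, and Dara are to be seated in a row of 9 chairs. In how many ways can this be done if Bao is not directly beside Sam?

282240

Of the 9! = 362880 arrangements, those with Bao and Sam adjacent number 2 × 8! = 80640 (treat the pair as a block with 2 internal orders).
Complementary counting: 362880 − 80640 = 282240.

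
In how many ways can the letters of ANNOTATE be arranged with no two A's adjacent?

3780

Total arrangements of ANNOTATE: 8!/(2!·2!·2!) = 5040.
Arrangements with the A's together: treat AA as one letter, giving (7)!/(2!·2!) = 1260.
Subtracting, 5040 − 1260 = 3780 arrangements keep the A's apart.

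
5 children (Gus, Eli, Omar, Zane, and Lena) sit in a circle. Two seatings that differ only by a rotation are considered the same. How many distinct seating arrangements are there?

24

Seat Gus anywhere (absorbing the rotational symmetry), then permute the other 4: (4)! = 24.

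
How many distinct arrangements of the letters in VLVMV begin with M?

4

With the first slot taken by M, it remains to arrange the other 4 letters (VLVV).
Those 4 letters have V appearing 3 times, giving (4)!/(3!) = 4.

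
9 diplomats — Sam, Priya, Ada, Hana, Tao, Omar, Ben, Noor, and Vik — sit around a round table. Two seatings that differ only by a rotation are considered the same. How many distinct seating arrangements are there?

Around a circle, 9 distinct people have 9!/9 = (8)! = 40320 rotationally distinct seatings.

40320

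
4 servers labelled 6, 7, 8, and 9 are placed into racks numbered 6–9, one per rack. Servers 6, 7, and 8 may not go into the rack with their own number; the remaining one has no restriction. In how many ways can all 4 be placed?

11

Let Aᵢ (for i ∈ {6, 7, 8}) be the placements that put server i in its forbidden rack. Any j of these fix j positions, leaving (4−j)! ways to fill the rest, and there are C(3,j) ways to pick which j.
By inclusion–exclusion, the number of valid placements is Σ_{j=0}^{3} (−1)^j C(3,j)·(4−j)!.
Computing: 24 − 18 + 6 − 1 = 11.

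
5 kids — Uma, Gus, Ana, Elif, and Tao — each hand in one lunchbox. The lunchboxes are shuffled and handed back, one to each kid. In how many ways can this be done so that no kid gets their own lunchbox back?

44

This is the derangement count D_5: permutations of 5 items with no fixed point.
By inclusion–exclusion this is Σ_{j=0}^{5} (−1)^j C(5,j)·(5−j)!.
Computing: 120 − 120 + 60 − 20 + 5 − 1 = 44.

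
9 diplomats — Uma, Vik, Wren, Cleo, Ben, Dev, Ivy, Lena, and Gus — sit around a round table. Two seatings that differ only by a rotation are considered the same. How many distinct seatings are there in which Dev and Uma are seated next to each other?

10080

Treat {Dev, Uma} as one unit (2 internal orders) and seat the resulting 8 units around the table: (7)! circular arrangements.
So 2 × (7)! = 2 × 5040 = 10080.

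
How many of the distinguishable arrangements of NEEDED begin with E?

With the first slot taken by E, it remains to arrange the other 5 letters (NEDED).
Those 5 letters have D appearing twice and E appearing twice, giving (5)!/(2!·2!) = 30.

30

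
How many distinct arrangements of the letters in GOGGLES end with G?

With the last slot taken by G, it remains to arrange the other 6 letters (OGGLES).
Those 6 letters have G appearing twice, giving (6)!/(2!) = 360.

360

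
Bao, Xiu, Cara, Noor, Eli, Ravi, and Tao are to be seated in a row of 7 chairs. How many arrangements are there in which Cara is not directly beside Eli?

3600

There are 7! = 5040 arrangements in all. If Cara and Eli are adjacent, merging them into one block gives 2·(6)! = 1440 arrangements.
Complementary counting: 5040 − 1440 = 3600.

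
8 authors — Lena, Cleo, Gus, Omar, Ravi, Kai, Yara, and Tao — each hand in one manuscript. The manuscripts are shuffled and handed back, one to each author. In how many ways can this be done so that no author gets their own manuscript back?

14833

This is the derangement count D_8: permutations of 8 items with no fixed point.
By inclusion–exclusion this is Σ_{j=0}^{8} (−1)^j C(8,j)·(8−j)!.
Computing: 40320 − 40320 + 20160 − 6720 + 1680 − 336 + 56 − 8 + 1 = 14833.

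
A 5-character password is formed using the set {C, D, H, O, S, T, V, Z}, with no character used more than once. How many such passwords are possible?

Choose and order 5 of the 8 symbols: the first character has 8 options, the next 7, and so on down to 4.
8 × 7 × 6 × 5 × 4 = 6720.

6720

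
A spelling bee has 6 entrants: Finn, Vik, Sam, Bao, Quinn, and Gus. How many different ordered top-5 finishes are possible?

720

There are 6 choices for 1st place, 5 for 2nd, and so on down to 2 for position 5.
That gives 6 × 5 × 4 × 3 × 2 = 720.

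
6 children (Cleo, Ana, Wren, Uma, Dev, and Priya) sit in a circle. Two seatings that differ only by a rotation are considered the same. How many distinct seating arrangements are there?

120

Around a circle, 6 distinct people have 6!/6 = (5)! = 120 rotationally distinct seatings.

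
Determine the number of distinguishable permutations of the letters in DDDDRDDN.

DDDDRDDN has 8 letters with D appearing 6 times.
Dividing 8! = 40320 by 6! = 720 for the repeated letters gives 56.

56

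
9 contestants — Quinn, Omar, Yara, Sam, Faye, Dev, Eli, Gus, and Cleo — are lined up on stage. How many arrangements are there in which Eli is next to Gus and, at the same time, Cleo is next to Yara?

20160

Treat {Eli,Gus} as one block (2 orders) and {Cleo,Yara} as another (2 orders).
That leaves 7 units to arrange: 2 × 2 × 7! = 4 × 5040 = 20160.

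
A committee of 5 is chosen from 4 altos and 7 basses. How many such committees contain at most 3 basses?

Split by how many basses are chosen (0 through 3).
Sum: C(7,0)·C(4,5) + C(7,1)·C(4,4) + C(7,2)·C(4,3) + C(7,3)·C(4,2) = 0 + 7 + 84 + 210 = 301.

301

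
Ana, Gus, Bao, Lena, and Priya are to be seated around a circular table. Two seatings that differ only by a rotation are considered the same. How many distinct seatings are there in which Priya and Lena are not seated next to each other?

12

All circular seatings of 5 people number (4)! = 24.
Seatings with Priya beside Lena: treat them as a block with 2 internal orders, giving 2 × (3)! = 12.
Subtracting, 24 − 12 = 12.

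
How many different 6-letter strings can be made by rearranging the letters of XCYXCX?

XCYXCX has 6 letters with C appearing twice and X appearing 3 times.
Dividing 6! = 720 by 3!·2! = 12 for the repeated letters gives 60.

60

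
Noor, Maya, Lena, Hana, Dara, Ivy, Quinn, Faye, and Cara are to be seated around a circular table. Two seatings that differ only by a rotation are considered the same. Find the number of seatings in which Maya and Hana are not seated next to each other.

All circular seatings of 9 people number (8)! = 40320.
Seatings with Maya beside Hana: treat them as a block with 2 internal orders, giving 2 × (7)! = 10080.
Subtracting, 40320 − 10080 = 30240.

30240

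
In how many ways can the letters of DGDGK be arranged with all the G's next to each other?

12

Treat the 2 copies of G as a single block. The multiset to arrange is then {GG, D, D, K}, 4 items in all.
That gives (4)!/(2!) = 12 arrangements.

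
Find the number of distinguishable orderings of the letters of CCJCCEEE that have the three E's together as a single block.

30

Treat the 3 copies of E as a single block. The multiset to arrange is then {EEE, C, C, C, C, J}, 6 items in all.
That gives (6)!/(4!) = 30 arrangements.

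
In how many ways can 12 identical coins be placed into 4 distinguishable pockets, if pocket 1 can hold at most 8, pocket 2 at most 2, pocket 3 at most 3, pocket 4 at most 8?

Without the upper bounds there are C(15,3) = 455 ways to split 12 among 4 pockets.
Subtract solutions that violate a single cap (substitute x_i' = x_i − (cap_i+1)): x_1 ≥ 9 gives C(6,3) = 20; x_2 ≥ 3 gives C(12,3) = 220; x_3 ≥ 4 gives C(11,3) = 165; x_4 ≥ 9 gives C(6,3) = 20. Together 425.
Add back pairs where two caps are both exceeded: 1 + 0 + 0 + 56 + 1 + 0 = 58.
By inclusion–exclusion the count is 455 − 425 + 58 = 88.

88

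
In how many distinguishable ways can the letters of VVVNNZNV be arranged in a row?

Letter multiplicities in VVVNNZNV: N×3, V×4, Z×1.
So there are 8! / (4!·3!) = 280 distinguishable arrangements.

280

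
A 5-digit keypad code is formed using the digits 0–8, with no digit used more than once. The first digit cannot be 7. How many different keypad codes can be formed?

13440

The first digit has 9−1 = 8 choices (anything except 7).
The remaining 4 digits are filled from the other 8 symbols without repetition: 8 × 7 × 6 × 5 = 1680.
Total: 8 × 1680 = 13440.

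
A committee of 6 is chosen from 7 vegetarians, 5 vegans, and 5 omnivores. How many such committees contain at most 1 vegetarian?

1974

Split by how many vegetarians are chosen (0 through 1).
Sum: C(7,0)·C(10,6) + C(7,1)·C(10,5) = 210 + 1764 = 1974.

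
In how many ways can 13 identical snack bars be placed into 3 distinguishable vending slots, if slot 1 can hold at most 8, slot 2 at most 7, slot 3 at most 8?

By stars and bars, unrestricted non-negative solutions to x_1+…+x_3 = 13 number C(13+2,2) = 105.
Subtract solutions that violate a single cap (substitute x_i' = x_i − (cap_i+1)): x_1 ≥ 9 gives C(6,2) = 15; x_2 ≥ 8 gives C(7,2) = 21; x_3 ≥ 9 gives C(6,2) = 15. Together 51.
No two caps can be exceeded simultaneously, so the pair terms are all 0.
By inclusion–exclusion the count is 105 − 51 + 0 = 54.

54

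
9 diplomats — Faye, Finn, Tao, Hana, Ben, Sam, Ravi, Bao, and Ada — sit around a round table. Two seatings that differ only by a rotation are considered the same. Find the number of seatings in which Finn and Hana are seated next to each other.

10080

Treat {Finn, Hana} as one unit (2 internal orders) and seat the resulting 8 units around the table: (7)! circular arrangements.
So 2 × (7)! = 2 × 5040 = 10080.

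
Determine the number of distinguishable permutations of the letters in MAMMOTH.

MAMMOTH has 7 letters with M appearing 3 times.
Dividing 7! = 5040 by 3! = 6 for the repeated letters gives 840.

840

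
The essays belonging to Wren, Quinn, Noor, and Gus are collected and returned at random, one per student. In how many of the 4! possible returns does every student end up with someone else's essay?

9

Count assignments avoiding every fixed point. For any j of the 4 students fixed to their own essay, the other 4−j can be arranged in (4−j)! ways.
By inclusion–exclusion this is Σ_{j=0}^{4} (−1)^j C(4,j)·(4−j)!.
Computing: 24 − 24 + 12 − 4 + 1 = 9.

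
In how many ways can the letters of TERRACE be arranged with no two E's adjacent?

There are 7!/(2!·2!) = 1260 arrangements of TERRACE in total.
If the two E's are adjacent, glue them into one block, leaving 6 items to arrange: (6)!/(2!) = 360 ways.
Hence 1260 − 360 = 900.

900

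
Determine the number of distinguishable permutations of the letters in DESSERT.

1260

The 7 letters of DESSERT have repeats: E appearing twice and S appearing twice.
The number of distinct arrangements is 7!/(2!·2!) = 5040/4 = 1260.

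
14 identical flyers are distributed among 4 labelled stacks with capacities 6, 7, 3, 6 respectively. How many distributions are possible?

Ignoring the caps, the number of non-negative solutions to x_1+…+x_4 = 14 is C(17,3) = 680.
Subtract solutions that violate a single cap (substitute x_i' = x_i − (cap_i+1)): x_1 ≥ 7 gives C(10,3) = 120; x_2 ≥ 8 gives C(9,3) = 84; x_3 ≥ 4 gives C(13,3) = 286; x_4 ≥ 7 gives C(10,3) = 120. Together 610.
Add back pairs where two caps are both exceeded: 0 + 20 + 1 + 10 + 0 + 20 = 51.
By inclusion–exclusion the count is 680 − 610 + 51 = 121.

121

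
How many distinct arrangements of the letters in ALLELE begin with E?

With the first slot taken by E, it remains to arrange the other 5 letters (ALLLE).
Those 5 letters have L appearing 3 times, giving (5)!/(3!) = 20.

20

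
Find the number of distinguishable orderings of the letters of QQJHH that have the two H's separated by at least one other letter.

Total arrangements of QQJHH: 5!/(2!·2!) = 30.
Arrangements with the H's together: treat HH as one letter, giving (4)!/(2!) = 12.
Hence 30 − 12 = 18.

18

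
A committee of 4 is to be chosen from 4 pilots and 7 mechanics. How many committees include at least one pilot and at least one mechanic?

294

Unrestricted: C(11,4) = 330 ways to pick any 4 of the 11.
Selections missing a whole group: no pilots → C(7,4) = 35; no mechanics → C(4,4) = 1.
Both groups omitted at once is impossible, so 330 − 36 = 294.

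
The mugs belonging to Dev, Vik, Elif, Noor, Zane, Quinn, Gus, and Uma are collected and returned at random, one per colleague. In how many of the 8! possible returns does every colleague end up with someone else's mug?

Let Aᵢ be the assignments in which colleague i gets their own mug. We want the size of the complement of A₁∪…∪A_8.
By inclusion–exclusion this is Σ_{j=0}^{8} (−1)^j C(8,j)·(8−j)!.
Computing: 40320 − 40320 + 20160 − 6720 + 1680 − 336 + 56 − 8 + 1 = 14833.

14833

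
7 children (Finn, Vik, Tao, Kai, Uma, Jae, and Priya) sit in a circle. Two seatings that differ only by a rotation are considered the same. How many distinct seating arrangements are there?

Seat Finn anywhere (absorbing the rotational symmetry), then permute the other 6: (6)! = 720.

720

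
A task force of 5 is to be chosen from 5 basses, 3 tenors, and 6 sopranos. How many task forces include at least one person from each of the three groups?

1365

Total 5-person selections from all 14: C(14,5) = 2002.
Selections missing a whole group: no basses → C(9,5) = 126; no tenors → C(11,5) = 462; no sopranos → C(8,5) = 56.
Add back selections omitting two groups (i.e. drawn from a single group): C(5,5) + C(3,5) + C(6,5) = 7.
By inclusion–exclusion: 2002 − 644 + 7 = 1365.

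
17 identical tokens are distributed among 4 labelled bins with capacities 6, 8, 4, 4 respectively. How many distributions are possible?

54

Without the upper bounds there are C(20,3) = 1140 ways to split 17 among 4 bins.
Subtract solutions that violate a single cap (substitute x_i' = x_i − (cap_i+1)): x_1 ≥ 7 gives C(13,3) = 286; x_2 ≥ 9 gives C(11,3) = 165; x_3 ≥ 5 gives C(15,3) = 455; x_4 ≥ 5 gives C(15,3) = 455. Together 1361.
Add back pairs where two caps are both exceeded: 4 + 56 + 56 + 20 + 20 + 120 = 276.
Subtract triples: 0 + 0 + 1 + 0 = 1.
By inclusion–exclusion the count is 1140 − 1361 + 276 − 1 = 54.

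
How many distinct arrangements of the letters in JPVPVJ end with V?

30

With the last slot taken by V, it remains to arrange the other 5 letters (JPPVJ).
Those 5 letters have J appearing twice and P appearing twice, giving (5)!/(2!·2!) = 30.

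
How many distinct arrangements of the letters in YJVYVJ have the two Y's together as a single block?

30

Treat the 2 copies of Y as a single block. The multiset to arrange is then {YY, J, J, V, V}, 5 items in all.
That gives (5)!/(2!·2!) = 30 arrangements.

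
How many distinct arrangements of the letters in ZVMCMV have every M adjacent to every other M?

60

Treat the 2 copies of M as a single block. The multiset to arrange is then {MM, C, V, V, Z}, 5 items in all.
That gives (5)!/(2!) = 60 arrangements.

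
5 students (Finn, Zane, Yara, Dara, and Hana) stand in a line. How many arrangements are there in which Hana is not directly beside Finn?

72

Of the 5! = 120 arrangements, those with Hana and Finn adjacent number 2 × 4! = 48 (treat the pair as a block with 2 internal orders).
Complementary counting: 120 − 48 = 72.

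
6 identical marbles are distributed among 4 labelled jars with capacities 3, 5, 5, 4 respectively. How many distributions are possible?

68

By stars and bars, unrestricted non-negative solutions to x_1+…+x_4 = 6 number C(6+3,3) = 84.
Subtract solutions that violate a single cap (substitute x_i' = x_i − (cap_i+1)): x_1 ≥ 4 gives C(5,3) = 10; x_2 ≥ 6 gives C(3,3) = 1; x_3 ≥ 6 gives C(3,3) = 1; x_4 ≥ 5 gives C(4,3) = 4. Together 16.
No two caps can be exceeded simultaneously, so the pair terms are all 0.
By inclusion–exclusion the count is 84 − 16 + 0 = 68.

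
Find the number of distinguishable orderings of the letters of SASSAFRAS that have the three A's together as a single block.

210

Treat the 3 copies of A as a single block. The multiset to arrange is then {AAA, F, R, S, S, S, S}, 7 items in all.
That gives (7)!/(4!) = 210 arrangements.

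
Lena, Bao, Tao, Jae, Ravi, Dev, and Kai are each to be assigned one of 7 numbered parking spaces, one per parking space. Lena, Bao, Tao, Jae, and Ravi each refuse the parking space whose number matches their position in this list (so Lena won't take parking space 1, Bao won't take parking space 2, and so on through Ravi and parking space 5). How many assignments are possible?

2428

Let Aᵢ (for 1 ≤ i ≤ 5) be the placements that put person i in their forbidden parking space. Any j of these fix j positions, leaving (7−j)! ways to fill the rest, and there are C(5,j) ways to pick which j.
By inclusion–exclusion, the number of valid placements is Σ_{j=0}^{5} (−1)^j C(5,j)·(7−j)!.
Computing: 5040 − 3600 + 1200 − 240 + 30 − 2 = 2428.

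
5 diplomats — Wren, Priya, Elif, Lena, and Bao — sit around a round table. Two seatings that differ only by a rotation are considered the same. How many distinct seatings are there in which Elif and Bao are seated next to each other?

Glue Elif and Bao into a block (2 internal orders). Seating 4 units around a circle gives (3)! arrangements.
So 2 × (3)! = 2 × 6 = 12.

12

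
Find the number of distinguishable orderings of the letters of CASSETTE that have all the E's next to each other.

Treat the 2 copies of E as a single block. The multiset to arrange is then {EE, A, C, S, S, T, T}, 7 items in all.
That gives (7)!/(2!·2!) = 1260 arrangements.

1260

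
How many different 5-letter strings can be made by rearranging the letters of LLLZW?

20

LLLZW has 5 letters with L appearing 3 times.
Dividing 5! = 120 by 3! = 6 for the repeated letters gives 20.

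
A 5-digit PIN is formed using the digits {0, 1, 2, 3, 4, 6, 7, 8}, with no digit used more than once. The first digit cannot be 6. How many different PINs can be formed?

5880

The first digit has 8−1 = 7 choices (anything except 6).
The remaining 4 digits are filled from the other 7 symbols without repetition: 7 × 6 × 5 × 4 = 840.
Total: 7 × 840 = 5880.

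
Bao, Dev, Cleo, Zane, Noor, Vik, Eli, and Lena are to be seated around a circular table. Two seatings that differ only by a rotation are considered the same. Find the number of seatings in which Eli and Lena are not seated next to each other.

3600

Without the restriction there are (7)! = 5040 seatings.
Those with Eli next to Lena: fuse the pair into one unit and seat 7 units around a circle — 2·(6)! = 1440.
Subtracting, 5040 − 1440 = 3600.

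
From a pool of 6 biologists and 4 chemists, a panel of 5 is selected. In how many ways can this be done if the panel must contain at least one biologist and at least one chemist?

Unrestricted: C(10,5) = 252 ways to pick any 5 of the 10.
Subtract selections that omit an entire group: no biologists → C(4,5) = 0; no chemists → C(6,5) = 6.
Both groups omitted at once is impossible, so 252 − 6 = 246.

246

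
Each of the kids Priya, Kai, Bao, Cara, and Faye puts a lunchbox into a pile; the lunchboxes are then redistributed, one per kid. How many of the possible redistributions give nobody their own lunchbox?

44

Let Aᵢ be the assignments in which kid i gets their own lunchbox. We want the size of the complement of A₁∪…∪A_5.
By inclusion–exclusion this is Σ_{j=0}^{5} (−1)^j C(5,j)·(5−j)!.
Computing: 120 − 120 + 60 − 20 + 5 − 1 = 44.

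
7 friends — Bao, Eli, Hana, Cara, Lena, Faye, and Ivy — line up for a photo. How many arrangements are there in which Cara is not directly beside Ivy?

There are 7! = 5040 arrangements in all. If Cara and Ivy are adjacent, merging them into one block gives 2·(6)! = 1440 arrangements.
Complementary counting: 5040 − 1440 = 3600.

3600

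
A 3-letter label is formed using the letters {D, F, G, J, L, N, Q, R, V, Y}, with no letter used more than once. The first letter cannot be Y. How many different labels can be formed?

The first letter has 10−1 = 9 choices (anything except Y).
The remaining 2 letters are filled from the other 9 symbols without repetition: 9 × 8 = 72.
Total: 9 × 72 = 648.

648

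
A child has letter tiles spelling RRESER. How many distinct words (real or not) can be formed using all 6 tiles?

60

RRESER has 6 letters with E appearing twice and R appearing 3 times.
Dividing 6! = 720 by 3!·2! = 12 for the repeated letters gives 60.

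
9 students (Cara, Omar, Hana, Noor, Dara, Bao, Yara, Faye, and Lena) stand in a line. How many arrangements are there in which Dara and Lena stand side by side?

80640

Treat {Dara, Lena} as a single unit. There are 8 units to order, and the pair itself can be ordered 2 ways.
So the count is 2·(8)! = 80640.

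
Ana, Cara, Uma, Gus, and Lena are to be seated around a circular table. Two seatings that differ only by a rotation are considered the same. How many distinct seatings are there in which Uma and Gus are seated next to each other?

Treat {Uma, Gus} as one unit (2 internal orders) and seat the resulting 4 units around the table: (3)! circular arrangements.
So 2 × (3)! = 2 × 6 = 12.

12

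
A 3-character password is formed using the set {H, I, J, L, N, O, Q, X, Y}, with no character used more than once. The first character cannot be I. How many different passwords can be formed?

The first character has 9−1 = 8 choices (anything except I).
The remaining 2 characters are filled from the other 8 symbols without repetition: 8 × 7 = 56.
Total: 8 × 56 = 448.

448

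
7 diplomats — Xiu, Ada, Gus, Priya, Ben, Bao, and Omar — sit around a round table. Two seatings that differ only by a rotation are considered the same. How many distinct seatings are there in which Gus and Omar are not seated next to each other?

All circular seatings of 7 people number (6)! = 720.
Seatings with Gus beside Omar: treat them as a block with 2 internal orders, giving 2 × (5)! = 240.
Subtracting, 720 − 240 = 480.

480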